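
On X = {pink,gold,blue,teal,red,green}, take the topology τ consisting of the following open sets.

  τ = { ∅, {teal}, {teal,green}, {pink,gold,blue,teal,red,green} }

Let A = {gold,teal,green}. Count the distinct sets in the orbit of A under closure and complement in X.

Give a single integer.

6

complement {pink,blue,red}; its interior ∅; cl(A) = X∖∅ = {pink,gold,blue,teal,red,green}
With k = closure, c = complement:
  1. A     = {gold,teal,green}
  2. kA    = {pink,gold,blue,teal,red,green}
  3. cA    = {pink,blue,red}
  4. ckA   = ∅
  5. kcA   = {pink,gold,blue,red}
  6. ckcA  = {teal,green}
k, c of each give nothing new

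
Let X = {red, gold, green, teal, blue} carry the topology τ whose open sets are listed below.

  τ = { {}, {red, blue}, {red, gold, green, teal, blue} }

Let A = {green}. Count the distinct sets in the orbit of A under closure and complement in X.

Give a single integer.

cl via duality: int({red, gold, teal, blue}) = {red, blue}, so X∖{red, blue} = {gold, green, teal}
Write k for closure, c for complement:
  1. A     = {green}
  2. kA    = {gold, green, teal}
  3. cA    = {red, gold, teal, blue}
  4. ckA   = {red, blue}
  5. kcA   = {red, gold, green, teal, blue}
  6. ckcA  = {}
applying k or c yields no new set

6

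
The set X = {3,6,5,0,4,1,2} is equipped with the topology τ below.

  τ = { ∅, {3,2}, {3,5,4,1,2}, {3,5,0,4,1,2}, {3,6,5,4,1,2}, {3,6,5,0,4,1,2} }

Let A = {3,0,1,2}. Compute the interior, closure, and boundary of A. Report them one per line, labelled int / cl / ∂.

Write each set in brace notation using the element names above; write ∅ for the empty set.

int(A) = {3,2}
cl(A)  = {3,6,5,0,4,1,2}
∂A     = {6,5,0,4,1}

opens ⊆ A: ∅, {3,2}; union → int = {3,2}
complement {6,5,4}; its interior ∅; cl(A) = X∖∅ = {3,6,5,0,4,1,2}
boundary = {3,6,5,0,4,1,2} ∖ {3,2} = {6,5,0,4,1}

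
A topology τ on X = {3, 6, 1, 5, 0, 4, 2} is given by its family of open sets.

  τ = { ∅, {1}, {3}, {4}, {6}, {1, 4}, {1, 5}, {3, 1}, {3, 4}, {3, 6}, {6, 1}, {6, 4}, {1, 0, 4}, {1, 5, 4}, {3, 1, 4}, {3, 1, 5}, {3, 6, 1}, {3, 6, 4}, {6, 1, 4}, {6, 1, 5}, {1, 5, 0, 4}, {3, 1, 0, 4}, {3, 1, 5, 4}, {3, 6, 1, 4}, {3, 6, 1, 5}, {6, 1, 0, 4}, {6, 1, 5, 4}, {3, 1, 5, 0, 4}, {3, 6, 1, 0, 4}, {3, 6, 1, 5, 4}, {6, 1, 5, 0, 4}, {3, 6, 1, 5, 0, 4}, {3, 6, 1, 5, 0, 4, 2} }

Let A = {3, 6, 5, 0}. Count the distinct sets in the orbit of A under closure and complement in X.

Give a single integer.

complement {1, 4, 2}; its interior {1, 4}; cl(A) = X∖{1, 4} = {3, 6, 5, 0, 2}
With k = closure, c = complement:
  1. A     = {3, 6, 5, 0}
  2. kA    = {3, 6, 5, 0, 2}
  3. cA    = {1, 4, 2}
  4. ckA   = {1, 4}
  5. kcA   = {1, 5, 0, 4, 2}
  6. ckcA  = {3, 6}
  7. kckcA = {3, 6, 2}
  8. ckckcA = {1, 5, 0, 4}
k, c of each give nothing new

8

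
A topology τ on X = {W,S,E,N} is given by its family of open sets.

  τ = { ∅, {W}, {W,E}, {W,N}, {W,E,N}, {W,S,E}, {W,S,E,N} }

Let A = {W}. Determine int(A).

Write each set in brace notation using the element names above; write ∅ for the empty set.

interior: largest open inside A is {W} (from ∅, {W})

{W}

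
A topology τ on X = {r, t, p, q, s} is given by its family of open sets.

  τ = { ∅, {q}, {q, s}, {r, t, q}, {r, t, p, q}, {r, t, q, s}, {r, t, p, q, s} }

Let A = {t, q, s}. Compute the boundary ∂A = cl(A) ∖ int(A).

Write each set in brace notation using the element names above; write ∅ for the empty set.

{r, t, p}

U open, U⊆A: ∅, {q}, {q, s}. int(A) = ⋃ = {q, s}
X∖A={r, p}, int(X∖A)=∅, hence cl(A)={r, t, p, q, s}
∂A: remove int from cl → {r, t, p}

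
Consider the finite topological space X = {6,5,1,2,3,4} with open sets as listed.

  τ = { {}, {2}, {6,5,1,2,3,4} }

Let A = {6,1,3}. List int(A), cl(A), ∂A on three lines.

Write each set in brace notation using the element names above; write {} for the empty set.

U open, U⊆A: {}. int(A) = ⋃ = {}
X∖A={5,2,4}, int(X∖A)={2}, hence cl(A)={6,5,1,3,4}
∂A: remove int from cl → {6,5,1,3,4}

int(A) = {}
cl(A)  = {6,5,1,3,4}
∂A     = {6,5,1,3,4}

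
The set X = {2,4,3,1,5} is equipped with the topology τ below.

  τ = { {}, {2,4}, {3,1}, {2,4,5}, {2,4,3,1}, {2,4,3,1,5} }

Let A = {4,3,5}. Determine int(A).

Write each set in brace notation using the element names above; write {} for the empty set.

{}

open subsets of A: {}; so int(A) = {}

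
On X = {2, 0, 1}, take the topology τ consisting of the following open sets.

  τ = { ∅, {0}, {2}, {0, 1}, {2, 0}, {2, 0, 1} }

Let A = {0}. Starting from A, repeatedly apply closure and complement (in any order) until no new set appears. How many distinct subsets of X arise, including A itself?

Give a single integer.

4

cl via duality: int({2, 1}) = {2}, so X∖{2} = {0, 1}
Write k for closure, c for complement:
  1. A     = {0}
  2. kA    = {0, 1}
  3. cA    = {2, 1}
  4. ckA   = {2}
applying k or c yields no new set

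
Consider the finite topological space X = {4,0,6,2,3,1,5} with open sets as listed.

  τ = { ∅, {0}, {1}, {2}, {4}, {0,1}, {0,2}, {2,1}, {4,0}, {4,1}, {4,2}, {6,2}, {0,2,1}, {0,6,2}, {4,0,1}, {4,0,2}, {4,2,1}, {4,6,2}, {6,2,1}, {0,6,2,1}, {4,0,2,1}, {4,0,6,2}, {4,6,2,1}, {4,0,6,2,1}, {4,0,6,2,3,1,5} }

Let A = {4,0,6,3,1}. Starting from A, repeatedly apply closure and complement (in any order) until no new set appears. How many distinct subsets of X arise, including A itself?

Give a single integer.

8

closure: X∖int(X∖A) = X∖{2} = {4,0,6,3,1,5}
Let k=closure and c=complement:
  1. A     = {4,0,6,3,1}
  2. kA    = {4,0,6,3,1,5}
  3. cA    = {2,5}
  4. ckA   = {2}
  5. kcA   = {6,2,3,5}
  6. ckcA  = {4,0,1}
  7. kckcA = {4,0,3,1,5}
  8. ckckcA = {6,2}
— saturated at 8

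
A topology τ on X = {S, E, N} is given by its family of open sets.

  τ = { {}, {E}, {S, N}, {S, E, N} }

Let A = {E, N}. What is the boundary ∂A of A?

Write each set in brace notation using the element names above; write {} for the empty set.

{S, N}

open subsets of A: {}, {E}; so int(A) = {E}
closure: X∖int(X∖A) = X∖{} = {S, E, N}
∂A = {S, E, N} minus {E} = {S, N}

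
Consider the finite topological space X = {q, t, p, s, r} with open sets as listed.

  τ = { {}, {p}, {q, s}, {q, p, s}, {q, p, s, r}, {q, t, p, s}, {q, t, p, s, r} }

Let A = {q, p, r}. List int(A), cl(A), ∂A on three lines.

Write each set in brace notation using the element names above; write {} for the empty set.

int(A) = {p}
cl(A)  = {q, t, p, s, r}
∂A     = {q, t, s, r}

interior: largest open inside A is {p} (from {}, {p})
cl via duality: int({t, s}) = {}, so X∖{} = {q, t, p, s, r}
cl∖int = {q, t, s, r}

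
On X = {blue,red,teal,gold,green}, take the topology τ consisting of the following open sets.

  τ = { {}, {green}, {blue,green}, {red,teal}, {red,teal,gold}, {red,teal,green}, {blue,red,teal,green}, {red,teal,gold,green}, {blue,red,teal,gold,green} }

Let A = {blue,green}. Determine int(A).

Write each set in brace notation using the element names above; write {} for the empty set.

open subsets of A: {}, {green}, {blue,green}; so int(A) = {blue,green}

{blue,green}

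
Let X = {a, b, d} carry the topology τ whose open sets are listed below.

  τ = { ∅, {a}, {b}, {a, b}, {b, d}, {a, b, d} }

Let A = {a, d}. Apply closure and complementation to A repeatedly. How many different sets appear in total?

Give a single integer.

4

closure: X∖int(X∖A) = X∖{b} = {a, d}
Let k=closure and c=complement:
  1. A     = {a, d}
  2. cA    = {b}
  3. kcA   = {b, d}
  4. ckcA  = {a}
— saturated at 4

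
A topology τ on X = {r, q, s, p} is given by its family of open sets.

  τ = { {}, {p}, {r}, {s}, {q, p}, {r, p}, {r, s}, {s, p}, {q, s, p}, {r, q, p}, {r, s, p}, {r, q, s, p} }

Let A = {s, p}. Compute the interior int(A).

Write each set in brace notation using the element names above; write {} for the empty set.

{s, p}

opens ⊆ A: {}, {s}, {p}, {s, p}; union → int = {s, p}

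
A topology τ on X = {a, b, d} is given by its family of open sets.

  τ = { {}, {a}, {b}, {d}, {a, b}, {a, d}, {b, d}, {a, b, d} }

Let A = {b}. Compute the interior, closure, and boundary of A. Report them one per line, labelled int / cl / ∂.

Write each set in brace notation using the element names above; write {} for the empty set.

U open, U⊆A: {}, {b}. int(A) = ⋃ = {b}
X∖A={a, d}, int(X∖A)={a, d}, hence cl(A)={b}
∂A: remove int from cl → {}

int(A) = {b}
cl(A)  = {b}
∂A     = {}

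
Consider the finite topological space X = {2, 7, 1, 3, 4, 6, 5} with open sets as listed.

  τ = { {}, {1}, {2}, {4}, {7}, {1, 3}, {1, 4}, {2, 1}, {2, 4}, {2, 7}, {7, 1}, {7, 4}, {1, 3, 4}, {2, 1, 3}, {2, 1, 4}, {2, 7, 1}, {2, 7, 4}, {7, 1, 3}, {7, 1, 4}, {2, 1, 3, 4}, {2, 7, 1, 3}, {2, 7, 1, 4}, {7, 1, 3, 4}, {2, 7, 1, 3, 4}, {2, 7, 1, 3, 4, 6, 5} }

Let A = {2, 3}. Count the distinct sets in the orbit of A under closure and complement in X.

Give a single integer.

8

X∖A={7, 1, 4, 6, 5}, int(X∖A)={7, 1, 4}, hence cl(A)={2, 3, 6, 5}
Orbit (k=closure, c=complement):
  1. A     = {2, 3}
  2. kA    = {2, 3, 6, 5}
  3. cA    = {7, 1, 4, 6, 5}
  4. ckA   = {7, 1, 4}
  5. kcA   = {7, 1, 3, 4, 6, 5}
  6. ckcA  = {2}
  7. kckcA = {2, 6, 5}
  8. ckckcA = {7, 1, 3, 4}
(closed under both — stop)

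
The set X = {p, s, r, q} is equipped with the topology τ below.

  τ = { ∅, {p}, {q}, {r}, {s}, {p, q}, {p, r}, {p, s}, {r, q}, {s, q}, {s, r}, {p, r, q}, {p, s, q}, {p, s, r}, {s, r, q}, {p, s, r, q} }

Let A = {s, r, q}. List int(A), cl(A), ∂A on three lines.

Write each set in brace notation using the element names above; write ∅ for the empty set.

opens ⊆ A: ∅, {q}, {r}, {s}, {r, q}, {s, r}, {s, q}, {s, r, q}; union → int = {s, r, q}
complement {p}; its interior {p}; cl(A) = X∖{p} = {s, r, q}
boundary = {s, r, q} ∖ {s, r, q} = ∅

int(A) = {s, r, q}
cl(A)  = {s, r, q}
∂A     = ∅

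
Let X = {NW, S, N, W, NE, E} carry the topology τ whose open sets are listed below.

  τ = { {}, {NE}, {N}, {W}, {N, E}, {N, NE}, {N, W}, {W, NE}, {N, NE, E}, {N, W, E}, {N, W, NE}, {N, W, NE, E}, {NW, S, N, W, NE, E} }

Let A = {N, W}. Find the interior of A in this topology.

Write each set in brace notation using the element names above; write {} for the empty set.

open subsets of A: {}, {N}, {W}, {N, W}; so int(A) = {N, W}

{N, W}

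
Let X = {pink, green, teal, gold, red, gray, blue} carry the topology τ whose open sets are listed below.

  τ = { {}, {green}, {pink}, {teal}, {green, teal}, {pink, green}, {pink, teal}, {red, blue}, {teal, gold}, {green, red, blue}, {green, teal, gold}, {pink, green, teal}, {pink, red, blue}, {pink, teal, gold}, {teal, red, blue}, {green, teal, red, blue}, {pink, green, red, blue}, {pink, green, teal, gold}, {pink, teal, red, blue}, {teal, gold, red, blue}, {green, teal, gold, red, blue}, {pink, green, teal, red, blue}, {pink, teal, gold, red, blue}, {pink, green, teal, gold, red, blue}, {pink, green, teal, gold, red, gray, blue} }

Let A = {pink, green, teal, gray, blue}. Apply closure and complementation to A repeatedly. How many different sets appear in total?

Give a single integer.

complement {gold, red}; its interior {}; cl(A) = X∖{} = {pink, green, teal, gold, red, gray, blue}
With k = closure, c = complement:
  1. A     = {pink, green, teal, gray, blue}
  2. kA    = {pink, green, teal, gold, red, gray, blue}
  3. cA    = {gold, red}
  4. ckA   = {}
  5. kcA   = {gold, red, gray, blue}
  6. ckcA  = {pink, green, teal}
  7. kckcA = {pink, green, teal, gold, gray}
  8. ckckcA = {red, blue}
  9. kckckcA = {red, gray, blue}
  10. ckckckcA = {pink, green, teal, gold}
k, c of each give nothing new

10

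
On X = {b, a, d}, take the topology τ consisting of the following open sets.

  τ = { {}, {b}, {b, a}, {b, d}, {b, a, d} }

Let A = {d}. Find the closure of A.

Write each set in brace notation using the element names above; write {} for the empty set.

complement {b, a}; its interior {b, a}; cl(A) = X∖{b, a} = {d}

{d}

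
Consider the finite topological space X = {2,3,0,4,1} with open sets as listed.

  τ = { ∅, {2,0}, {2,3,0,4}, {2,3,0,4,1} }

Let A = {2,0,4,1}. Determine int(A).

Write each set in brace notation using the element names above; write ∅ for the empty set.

{2,0}

interior: largest open inside A is {2,0} (from ∅, {2,0})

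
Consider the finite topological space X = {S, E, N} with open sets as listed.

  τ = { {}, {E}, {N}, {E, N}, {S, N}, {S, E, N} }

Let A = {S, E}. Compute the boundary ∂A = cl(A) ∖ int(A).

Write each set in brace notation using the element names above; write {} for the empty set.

opens ⊆ A: {}, {E}; union → int = {E}
complement {N}; its interior {N}; cl(A) = X∖{N} = {S, E}
boundary = {S, E} ∖ {E} = {S}

{S}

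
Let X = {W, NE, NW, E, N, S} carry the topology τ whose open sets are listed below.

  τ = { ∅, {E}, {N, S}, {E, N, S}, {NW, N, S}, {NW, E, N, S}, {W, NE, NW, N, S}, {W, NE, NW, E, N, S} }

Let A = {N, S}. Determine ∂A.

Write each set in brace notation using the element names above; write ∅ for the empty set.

opens ⊆ A: ∅, {N, S}; union → int = {N, S}
complement {W, NE, NW, E}; its interior {E}; cl(A) = X∖{E} = {W, NE, NW, N, S}
boundary = {W, NE, NW, N, S} ∖ {N, S} = {W, NE, NW}

{W, NE, NW}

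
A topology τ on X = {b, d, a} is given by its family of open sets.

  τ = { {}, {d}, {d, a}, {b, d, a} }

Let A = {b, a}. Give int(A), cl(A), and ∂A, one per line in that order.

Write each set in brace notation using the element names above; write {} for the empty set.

int(A) = {}
cl(A)  = {b, a}
∂A     = {b, a}

U open, U⊆A: {}. int(A) = ⋃ = {}
X∖A={d}, int(X∖A)={d}, hence cl(A)={b, a}
∂A: remove int from cl → {b, a}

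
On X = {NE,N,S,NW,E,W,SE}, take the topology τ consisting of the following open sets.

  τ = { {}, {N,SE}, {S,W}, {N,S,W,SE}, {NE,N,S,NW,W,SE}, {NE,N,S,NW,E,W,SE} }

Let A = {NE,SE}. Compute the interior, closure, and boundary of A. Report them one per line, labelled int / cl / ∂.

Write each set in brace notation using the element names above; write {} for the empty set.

int(A) = {}
cl(A)  = {NE,N,NW,E,SE}
∂A     = {NE,N,NW,E,SE}

interior: largest open inside A is {} (from {})
cl via duality: int({N,S,NW,E,W}) = {S,W}, so X∖{S,W} = {NE,N,NW,E,SE}
cl∖int = {NE,N,NW,E,SE}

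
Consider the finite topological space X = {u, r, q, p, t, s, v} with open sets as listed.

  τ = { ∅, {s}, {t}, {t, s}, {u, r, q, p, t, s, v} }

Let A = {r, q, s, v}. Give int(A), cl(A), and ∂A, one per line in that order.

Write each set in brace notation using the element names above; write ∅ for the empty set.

int(A) = {s}
cl(A)  = {u, r, q, p, s, v}
∂A     = {u, r, q, p, v}

interior: largest open inside A is {s} (from ∅, {s})
cl via duality: int({u, p, t}) = {t}, so X∖{t} = {u, r, q, p, s, v}
cl∖int = {u, r, q, p, v}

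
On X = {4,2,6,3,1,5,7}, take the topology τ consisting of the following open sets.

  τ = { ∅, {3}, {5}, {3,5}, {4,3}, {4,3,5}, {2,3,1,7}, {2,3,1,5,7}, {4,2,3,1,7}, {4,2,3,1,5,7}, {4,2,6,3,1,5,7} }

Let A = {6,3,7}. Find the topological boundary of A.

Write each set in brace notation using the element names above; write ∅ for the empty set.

opens ⊆ A: ∅, {3}; union → int = {3}
complement {4,2,1,5}; its interior {5}; cl(A) = X∖{5} = {4,2,6,3,1,7}
boundary = {4,2,6,3,1,7} ∖ {3} = {4,2,6,1,7}

{4,2,6,1,7}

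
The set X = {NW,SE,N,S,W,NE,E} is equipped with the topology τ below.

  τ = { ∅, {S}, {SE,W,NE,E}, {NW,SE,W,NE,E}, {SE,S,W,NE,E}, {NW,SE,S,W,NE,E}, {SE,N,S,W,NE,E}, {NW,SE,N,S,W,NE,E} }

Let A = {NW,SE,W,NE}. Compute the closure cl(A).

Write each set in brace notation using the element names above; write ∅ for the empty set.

X∖A={N,S,E}, int(X∖A)={S}, hence cl(A)={NW,SE,N,W,NE,E}

{NW,SE,N,W,NE,E}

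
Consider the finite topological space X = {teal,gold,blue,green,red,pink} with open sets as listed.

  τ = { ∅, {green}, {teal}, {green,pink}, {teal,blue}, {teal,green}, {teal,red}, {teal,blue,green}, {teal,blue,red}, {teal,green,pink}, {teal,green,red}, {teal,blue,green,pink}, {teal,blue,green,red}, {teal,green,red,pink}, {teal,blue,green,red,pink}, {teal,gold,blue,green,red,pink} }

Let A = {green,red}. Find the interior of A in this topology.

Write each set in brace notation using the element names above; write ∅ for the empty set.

{green}

interior: largest open inside A is {green} (from ∅, {green})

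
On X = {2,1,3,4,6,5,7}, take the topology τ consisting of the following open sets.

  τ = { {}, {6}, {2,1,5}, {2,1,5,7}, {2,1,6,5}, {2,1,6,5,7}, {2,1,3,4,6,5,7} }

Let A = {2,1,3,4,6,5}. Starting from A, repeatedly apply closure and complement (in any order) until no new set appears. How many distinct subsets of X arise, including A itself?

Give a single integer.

6

X∖A={7}, int(X∖A)={}, hence cl(A)={2,1,3,4,6,5,7}
Orbit (k=closure, c=complement):
  1. A     = {2,1,3,4,6,5}
  2. kA    = {2,1,3,4,6,5,7}
  3. cA    = {7}
  4. ckA   = {}
  5. kcA   = {3,4,7}
  6. ckcA  = {2,1,6,5}
(closed under both — stop)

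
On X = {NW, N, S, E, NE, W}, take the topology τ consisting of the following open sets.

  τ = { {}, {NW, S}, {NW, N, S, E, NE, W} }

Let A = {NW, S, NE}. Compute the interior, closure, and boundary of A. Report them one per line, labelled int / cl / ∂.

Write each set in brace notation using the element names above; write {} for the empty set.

int(A) = {NW, S}
cl(A)  = {NW, N, S, E, NE, W}
∂A     = {N, E, NE, W}

opens ⊆ A: {}, {NW, S}; union → int = {NW, S}
complement {N, E, W}; its interior {}; cl(A) = X∖{} = {NW, N, S, E, NE, W}
boundary = {NW, N, S, E, NE, W} ∖ {NW, S} = {N, E, NE, W}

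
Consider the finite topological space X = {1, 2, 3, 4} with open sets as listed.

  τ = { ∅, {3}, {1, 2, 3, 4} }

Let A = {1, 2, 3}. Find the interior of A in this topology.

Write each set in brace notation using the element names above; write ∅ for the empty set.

U open, U⊆A: ∅, {3}. int(A) = ⋃ = {3}

{3}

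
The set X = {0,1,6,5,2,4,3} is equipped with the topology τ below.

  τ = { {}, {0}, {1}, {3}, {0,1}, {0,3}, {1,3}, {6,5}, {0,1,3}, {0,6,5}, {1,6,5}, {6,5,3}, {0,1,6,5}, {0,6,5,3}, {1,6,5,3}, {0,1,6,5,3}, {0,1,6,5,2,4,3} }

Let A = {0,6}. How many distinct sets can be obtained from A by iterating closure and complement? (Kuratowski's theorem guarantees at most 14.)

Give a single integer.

X∖A={1,5,2,4,3}, int(X∖A)={1,3}, hence cl(A)={0,6,5,2,4}
Orbit (k=closure, c=complement):
  1. A     = {0,6}
  2. kA    = {0,6,5,2,4}
  3. cA    = {1,5,2,4,3}
  4. ckA   = {1,3}
  5. kcA   = {1,6,5,2,4,3}
  6. kckA  = {1,2,4,3}
  7. ckcA  = {0}
  8. ckckA = {0,6,5}
  9. kckcA = {0,2,4}
  10. ckckcA = {1,6,5,3}
(closed under both — stop)

10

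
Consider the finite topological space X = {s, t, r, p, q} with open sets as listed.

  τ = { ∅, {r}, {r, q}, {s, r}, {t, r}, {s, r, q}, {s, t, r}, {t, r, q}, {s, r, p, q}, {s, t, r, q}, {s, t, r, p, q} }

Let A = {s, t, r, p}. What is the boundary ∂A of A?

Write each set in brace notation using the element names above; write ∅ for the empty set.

interior: largest open inside A is {s, t, r} (from ∅, {r}, {t, r}, {s, r}, {s, t, r})
cl via duality: int({q}) = ∅, so X∖∅ = {s, t, r, p, q}
cl∖int = {p, q}

{p, q}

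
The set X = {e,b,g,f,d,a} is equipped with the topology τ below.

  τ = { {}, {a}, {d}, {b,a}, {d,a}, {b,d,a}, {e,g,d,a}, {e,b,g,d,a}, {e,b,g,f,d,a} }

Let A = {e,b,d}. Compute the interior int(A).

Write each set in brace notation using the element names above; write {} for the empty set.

{d}

U open, U⊆A: {}, {d}. int(A) = ⋃ = {d}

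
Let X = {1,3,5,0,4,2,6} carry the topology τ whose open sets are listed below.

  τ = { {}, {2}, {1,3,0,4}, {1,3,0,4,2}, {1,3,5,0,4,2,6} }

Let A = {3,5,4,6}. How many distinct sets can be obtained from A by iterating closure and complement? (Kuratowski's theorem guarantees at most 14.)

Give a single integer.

X∖A={1,0,2}, int(X∖A)={2}, hence cl(A)={1,3,5,0,4,6}
Orbit (k=closure, c=complement):
  1. A     = {3,5,4,6}
  2. kA    = {1,3,5,0,4,6}
  3. cA    = {1,0,2}
  4. ckA   = {2}
  5. kcA   = {1,3,5,0,4,2,6}
  6. kckA  = {5,2,6}
  7. ckcA  = {}
  8. ckckA = {1,3,0,4}
(closed under both — stop)

8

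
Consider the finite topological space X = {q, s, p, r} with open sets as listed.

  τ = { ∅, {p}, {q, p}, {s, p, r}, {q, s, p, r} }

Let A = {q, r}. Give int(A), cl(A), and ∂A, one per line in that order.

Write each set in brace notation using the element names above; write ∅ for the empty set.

int(A) = ∅
cl(A)  = {q, s, r}
∂A     = {q, s, r}

opens ⊆ A: ∅; union → int = ∅
complement {s, p}; its interior {p}; cl(A) = X∖{p} = {q, s, r}
boundary = {q, s, r} ∖ ∅ = {q, s, r}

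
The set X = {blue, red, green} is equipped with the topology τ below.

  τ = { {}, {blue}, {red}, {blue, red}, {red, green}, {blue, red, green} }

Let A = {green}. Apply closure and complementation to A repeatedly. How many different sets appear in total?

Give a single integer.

4

closure: X∖int(X∖A) = X∖{blue, red} = {green}
Let k=closure and c=complement:
  1. A     = {green}
  2. cA    = {blue, red}
  3. kcA   = {blue, red, green}
  4. ckcA  = {}
— saturated at 4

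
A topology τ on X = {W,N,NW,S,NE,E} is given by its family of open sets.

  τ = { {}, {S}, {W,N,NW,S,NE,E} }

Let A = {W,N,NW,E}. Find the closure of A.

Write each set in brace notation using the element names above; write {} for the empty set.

{W,N,NW,NE,E}

closure: X∖int(X∖A) = X∖{S} = {W,N,NW,NE,E}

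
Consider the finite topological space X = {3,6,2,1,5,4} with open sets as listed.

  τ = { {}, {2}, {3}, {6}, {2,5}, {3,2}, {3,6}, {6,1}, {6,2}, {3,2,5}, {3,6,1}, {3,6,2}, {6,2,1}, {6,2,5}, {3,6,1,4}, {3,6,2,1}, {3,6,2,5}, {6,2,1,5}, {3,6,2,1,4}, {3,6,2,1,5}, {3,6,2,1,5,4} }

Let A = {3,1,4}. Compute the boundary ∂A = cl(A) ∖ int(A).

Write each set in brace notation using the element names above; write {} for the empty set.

U open, U⊆A: {}, {3}. int(A) = ⋃ = {3}
X∖A={6,2,5}, int(X∖A)={6,2,5}, hence cl(A)={3,1,4}
∂A: remove int from cl → {1,4}

{1,4}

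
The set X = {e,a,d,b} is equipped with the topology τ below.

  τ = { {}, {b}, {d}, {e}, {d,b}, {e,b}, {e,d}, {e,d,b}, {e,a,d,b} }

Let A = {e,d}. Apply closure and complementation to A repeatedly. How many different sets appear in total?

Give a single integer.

4

complement {a,b}; its interior {b}; cl(A) = X∖{b} = {e,a,d}
With k = closure, c = complement:
  1. A     = {e,d}
  2. kA    = {e,a,d}
  3. cA    = {a,b}
  4. ckA   = {b}
k, c of each give nothing new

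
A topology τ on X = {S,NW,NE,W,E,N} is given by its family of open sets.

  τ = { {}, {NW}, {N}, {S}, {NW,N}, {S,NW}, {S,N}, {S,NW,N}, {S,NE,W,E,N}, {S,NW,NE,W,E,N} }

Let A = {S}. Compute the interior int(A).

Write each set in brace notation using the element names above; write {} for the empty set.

open subsets of A: {}, {S}; so int(A) = {S}

{S}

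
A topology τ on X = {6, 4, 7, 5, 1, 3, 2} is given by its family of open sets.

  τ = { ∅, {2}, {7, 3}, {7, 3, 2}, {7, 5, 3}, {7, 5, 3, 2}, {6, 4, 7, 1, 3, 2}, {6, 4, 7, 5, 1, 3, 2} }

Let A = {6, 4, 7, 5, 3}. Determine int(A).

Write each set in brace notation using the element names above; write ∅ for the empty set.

{7, 5, 3}

opens ⊆ A: ∅, {7, 3}, {7, 5, 3}; union → int = {7, 5, 3}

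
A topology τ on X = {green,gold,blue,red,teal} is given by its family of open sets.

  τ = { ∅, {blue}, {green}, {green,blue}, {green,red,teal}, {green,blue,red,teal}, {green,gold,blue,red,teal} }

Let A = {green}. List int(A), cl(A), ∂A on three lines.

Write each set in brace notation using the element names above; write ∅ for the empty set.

opens ⊆ A: ∅, {green}; union → int = {green}
complement {gold,blue,red,teal}; its interior {blue}; cl(A) = X∖{blue} = {green,gold,red,teal}
boundary = {green,gold,red,teal} ∖ {green} = {gold,red,teal}

int(A) = {green}
cl(A)  = {green,gold,red,teal}
∂A     = {gold,red,teal}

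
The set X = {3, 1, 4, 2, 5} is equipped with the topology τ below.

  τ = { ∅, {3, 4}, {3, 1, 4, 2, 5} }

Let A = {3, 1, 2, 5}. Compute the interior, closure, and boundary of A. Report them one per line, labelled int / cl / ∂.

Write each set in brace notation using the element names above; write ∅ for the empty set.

int(A) = ∅
cl(A)  = {3, 1, 4, 2, 5}
∂A     = {3, 1, 4, 2, 5}

interior: largest open inside A is ∅ (from ∅)
cl via duality: int({4}) = ∅, so X∖∅ = {3, 1, 4, 2, 5}
cl∖int = {3, 1, 4, 2, 5}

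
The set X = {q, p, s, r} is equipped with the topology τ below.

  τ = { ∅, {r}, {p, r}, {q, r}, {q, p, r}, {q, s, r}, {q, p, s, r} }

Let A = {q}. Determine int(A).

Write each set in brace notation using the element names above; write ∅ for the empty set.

∅

open subsets of A: ∅; so int(A) = ∅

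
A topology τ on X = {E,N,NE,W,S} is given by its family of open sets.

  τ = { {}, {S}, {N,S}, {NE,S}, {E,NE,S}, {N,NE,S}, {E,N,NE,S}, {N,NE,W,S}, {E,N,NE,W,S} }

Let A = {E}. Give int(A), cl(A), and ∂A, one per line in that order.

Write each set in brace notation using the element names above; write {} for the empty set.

interior: largest open inside A is {} (from {})
cl via duality: int({N,NE,W,S}) = {N,NE,W,S}, so X∖{N,NE,W,S} = {E}
cl∖int = {E}

int(A) = {}
cl(A)  = {E}
∂A     = {E}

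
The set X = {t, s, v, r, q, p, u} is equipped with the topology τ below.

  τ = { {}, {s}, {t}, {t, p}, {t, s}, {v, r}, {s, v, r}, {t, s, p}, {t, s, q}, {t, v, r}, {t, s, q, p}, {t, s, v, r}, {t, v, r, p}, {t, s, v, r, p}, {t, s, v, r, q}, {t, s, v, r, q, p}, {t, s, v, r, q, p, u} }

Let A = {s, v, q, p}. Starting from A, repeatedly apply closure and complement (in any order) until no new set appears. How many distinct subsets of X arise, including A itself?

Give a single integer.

12

X∖A={t, r, u}, int(X∖A)={t}, hence cl(A)={s, v, r, q, p, u}
Orbit (k=closure, c=complement):
  1. A     = {s, v, q, p}
  2. kA    = {s, v, r, q, p, u}
  3. cA    = {t, r, u}
  4. ckA   = {t}
  5. kcA   = {t, v, r, q, p, u}
  6. kckA  = {t, q, p, u}
  7. ckcA  = {s}
  8. ckckA = {s, v, r}
  9. kckcA = {s, q, u}
  10. kckckA = {s, v, r, q, u}
  11. ckckcA = {t, v, r, p}
  12. ckckckA = {t, p}
(closed under both — stop)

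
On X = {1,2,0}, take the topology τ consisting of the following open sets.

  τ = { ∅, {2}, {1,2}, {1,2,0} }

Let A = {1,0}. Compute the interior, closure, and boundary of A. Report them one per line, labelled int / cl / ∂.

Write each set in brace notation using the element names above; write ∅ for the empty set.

int(A) = ∅
cl(A)  = {1,0}
∂A     = {1,0}

opens ⊆ A: ∅; union → int = ∅
complement {2}; its interior {2}; cl(A) = X∖{2} = {1,0}
boundary = {1,0} ∖ ∅ = {1,0}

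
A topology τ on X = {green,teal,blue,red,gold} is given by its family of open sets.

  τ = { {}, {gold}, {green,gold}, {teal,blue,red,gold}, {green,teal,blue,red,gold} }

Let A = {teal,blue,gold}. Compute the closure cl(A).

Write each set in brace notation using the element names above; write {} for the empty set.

{green,teal,blue,red,gold}

complement {green,red}; its interior {}; cl(A) = X∖{} = {green,teal,blue,red,gold}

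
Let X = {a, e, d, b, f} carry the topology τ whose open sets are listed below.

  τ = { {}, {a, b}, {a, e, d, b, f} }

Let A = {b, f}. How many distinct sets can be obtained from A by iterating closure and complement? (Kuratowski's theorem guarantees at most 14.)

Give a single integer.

4

X∖A={a, e, d}, int(X∖A)={}, hence cl(A)={a, e, d, b, f}
Orbit (k=closure, c=complement):
  1. A     = {b, f}
  2. kA    = {a, e, d, b, f}
  3. cA    = {a, e, d}
  4. ckA   = {}
(closed under both — stop)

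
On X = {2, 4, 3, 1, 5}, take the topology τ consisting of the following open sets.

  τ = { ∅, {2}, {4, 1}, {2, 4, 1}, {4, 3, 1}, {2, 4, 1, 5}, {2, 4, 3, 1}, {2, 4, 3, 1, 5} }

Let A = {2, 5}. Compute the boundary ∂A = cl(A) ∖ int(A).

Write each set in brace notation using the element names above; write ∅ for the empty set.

{5}

opens ⊆ A: ∅, {2}; union → int = {2}
complement {4, 3, 1}; its interior {4, 3, 1}; cl(A) = X∖{4, 3, 1} = {2, 5}
boundary = {2, 5} ∖ {2} = {5}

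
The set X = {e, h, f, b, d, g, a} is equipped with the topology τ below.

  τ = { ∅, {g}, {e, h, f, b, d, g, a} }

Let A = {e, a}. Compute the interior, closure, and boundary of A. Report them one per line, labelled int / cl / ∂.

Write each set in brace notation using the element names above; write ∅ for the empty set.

int(A) = ∅
cl(A)  = {e, h, f, b, d, a}
∂A     = {e, h, f, b, d, a}

U open, U⊆A: ∅. int(A) = ⋃ = ∅
X∖A={h, f, b, d, g}, int(X∖A)={g}, hence cl(A)={e, h, f, b, d, a}
∂A: remove int from cl → {e, h, f, b, d, a}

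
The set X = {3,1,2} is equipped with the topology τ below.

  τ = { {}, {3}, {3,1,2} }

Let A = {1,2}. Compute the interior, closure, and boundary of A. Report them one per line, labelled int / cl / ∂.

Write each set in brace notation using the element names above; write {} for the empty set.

open subsets of A: {}; so int(A) = {}
closure: X∖int(X∖A) = X∖{3} = {1,2}
∂A = {1,2} minus {} = {1,2}

int(A) = {}
cl(A)  = {1,2}
∂A     = {1,2}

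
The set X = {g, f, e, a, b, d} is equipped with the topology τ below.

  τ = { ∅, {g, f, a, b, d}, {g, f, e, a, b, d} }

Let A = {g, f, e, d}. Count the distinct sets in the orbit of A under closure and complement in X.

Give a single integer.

4

closure: X∖int(X∖A) = X∖∅ = {g, f, e, a, b, d}
Let k=closure and c=complement:
  1. A     = {g, f, e, d}
  2. kA    = {g, f, e, a, b, d}
  3. cA    = {a, b}
  4. ckA   = ∅
— saturated at 4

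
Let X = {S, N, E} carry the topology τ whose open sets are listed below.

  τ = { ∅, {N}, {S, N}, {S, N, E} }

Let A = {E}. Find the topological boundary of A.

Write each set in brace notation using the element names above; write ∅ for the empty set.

{E}

U open, U⊆A: ∅. int(A) = ⋃ = ∅
X∖A={S, N}, int(X∖A)={S, N}, hence cl(A)={E}
∂A: remove int from cl → {E}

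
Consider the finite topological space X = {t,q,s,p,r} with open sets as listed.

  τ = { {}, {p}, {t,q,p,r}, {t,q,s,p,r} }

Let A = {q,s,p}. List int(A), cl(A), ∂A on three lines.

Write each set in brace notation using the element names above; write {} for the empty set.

open subsets of A: {}, {p}; so int(A) = {p}
closure: X∖int(X∖A) = X∖{} = {t,q,s,p,r}
∂A = {t,q,s,p,r} minus {p} = {t,q,s,r}

int(A) = {p}
cl(A)  = {t,q,s,p,r}
∂A     = {t,q,s,r}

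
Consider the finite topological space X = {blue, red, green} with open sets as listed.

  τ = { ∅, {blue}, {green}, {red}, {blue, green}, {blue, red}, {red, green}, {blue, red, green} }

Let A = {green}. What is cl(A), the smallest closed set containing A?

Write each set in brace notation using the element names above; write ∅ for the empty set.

{green}

closure: X∖int(X∖A) = X∖{blue, red} = {green}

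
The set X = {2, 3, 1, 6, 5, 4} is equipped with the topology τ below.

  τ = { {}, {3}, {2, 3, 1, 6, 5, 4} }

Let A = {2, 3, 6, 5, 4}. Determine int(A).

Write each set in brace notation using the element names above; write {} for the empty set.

{3}

interior: largest open inside A is {3} (from {}, {3})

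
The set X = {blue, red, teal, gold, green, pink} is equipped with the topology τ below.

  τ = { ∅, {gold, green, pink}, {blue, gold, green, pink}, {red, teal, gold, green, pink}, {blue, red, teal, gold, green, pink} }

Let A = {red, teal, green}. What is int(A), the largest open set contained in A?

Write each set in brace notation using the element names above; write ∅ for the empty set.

∅

opens ⊆ A: ∅; union → int = ∅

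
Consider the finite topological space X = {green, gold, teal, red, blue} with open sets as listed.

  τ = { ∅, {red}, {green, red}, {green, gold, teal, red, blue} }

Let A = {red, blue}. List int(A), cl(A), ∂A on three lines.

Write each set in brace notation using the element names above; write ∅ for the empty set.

int(A) = {red}
cl(A)  = {green, gold, teal, red, blue}
∂A     = {green, gold, teal, blue}

U open, U⊆A: ∅, {red}. int(A) = ⋃ = {red}
X∖A={green, gold, teal}, int(X∖A)=∅, hence cl(A)={green, gold, teal, red, blue}
∂A: remove int from cl → {green, gold, teal, blue}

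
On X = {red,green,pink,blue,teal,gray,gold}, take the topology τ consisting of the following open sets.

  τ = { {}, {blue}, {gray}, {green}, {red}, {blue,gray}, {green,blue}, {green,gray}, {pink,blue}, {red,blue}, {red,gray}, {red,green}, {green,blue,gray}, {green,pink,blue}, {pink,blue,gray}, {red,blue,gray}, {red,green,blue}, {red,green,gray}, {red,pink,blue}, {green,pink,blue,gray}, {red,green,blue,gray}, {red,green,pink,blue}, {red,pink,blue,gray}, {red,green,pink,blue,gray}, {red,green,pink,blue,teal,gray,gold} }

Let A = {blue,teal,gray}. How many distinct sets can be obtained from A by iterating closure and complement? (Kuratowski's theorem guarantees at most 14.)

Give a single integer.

8

complement {red,green,pink,gold}; its interior {red,green}; cl(A) = X∖{red,green} = {pink,blue,teal,gray,gold}
With k = closure, c = complement:
  1. A     = {blue,teal,gray}
  2. kA    = {pink,blue,teal,gray,gold}
  3. cA    = {red,green,pink,gold}
  4. ckA   = {red,green}
  5. kcA   = {red,green,pink,teal,gold}
  6. kckA  = {red,green,teal,gold}
  7. ckcA  = {blue,gray}
  8. ckckA = {pink,blue,gray}
k, c of each give nothing new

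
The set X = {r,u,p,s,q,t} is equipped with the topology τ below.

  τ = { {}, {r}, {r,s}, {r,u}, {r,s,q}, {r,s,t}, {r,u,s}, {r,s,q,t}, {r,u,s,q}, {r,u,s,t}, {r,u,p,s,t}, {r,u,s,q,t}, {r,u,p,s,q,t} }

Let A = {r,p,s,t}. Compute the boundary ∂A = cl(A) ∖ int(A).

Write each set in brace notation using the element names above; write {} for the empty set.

interior: largest open inside A is {r,s,t} (from {}, {r}, {r,s}, {r,s,t})
cl via duality: int({u,q}) = {}, so X∖{} = {r,u,p,s,q,t}
cl∖int = {u,p,q}

{u,p,q}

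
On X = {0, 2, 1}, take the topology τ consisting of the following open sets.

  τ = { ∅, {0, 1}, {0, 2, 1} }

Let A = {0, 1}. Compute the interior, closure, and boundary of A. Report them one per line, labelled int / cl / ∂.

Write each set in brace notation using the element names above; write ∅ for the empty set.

int(A) = {0, 1}
cl(A)  = {0, 2, 1}
∂A     = {2}

opens ⊆ A: ∅, {0, 1}; union → int = {0, 1}
complement {2}; its interior ∅; cl(A) = X∖∅ = {0, 2, 1}
boundary = {0, 2, 1} ∖ {0, 1} = {2}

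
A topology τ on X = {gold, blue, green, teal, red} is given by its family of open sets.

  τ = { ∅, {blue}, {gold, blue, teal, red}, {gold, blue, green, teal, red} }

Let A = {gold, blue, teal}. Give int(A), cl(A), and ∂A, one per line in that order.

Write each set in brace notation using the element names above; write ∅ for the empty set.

int(A) = {blue}
cl(A)  = {gold, blue, green, teal, red}
∂A     = {gold, green, teal, red}

opens ⊆ A: ∅, {blue}; union → int = {blue}
complement {green, red}; its interior ∅; cl(A) = X∖∅ = {gold, blue, green, teal, red}
boundary = {gold, blue, green, teal, red} ∖ {blue} = {gold, green, teal, red}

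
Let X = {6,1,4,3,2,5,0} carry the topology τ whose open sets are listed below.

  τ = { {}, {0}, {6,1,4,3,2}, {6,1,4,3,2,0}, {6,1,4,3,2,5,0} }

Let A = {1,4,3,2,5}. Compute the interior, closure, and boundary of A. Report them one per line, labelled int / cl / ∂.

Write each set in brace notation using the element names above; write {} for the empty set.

open subsets of A: {}; so int(A) = {}
closure: X∖int(X∖A) = X∖{0} = {6,1,4,3,2,5}
∂A = {6,1,4,3,2,5} minus {} = {6,1,4,3,2,5}

int(A) = {}
cl(A)  = {6,1,4,3,2,5}
∂A     = {6,1,4,3,2,5}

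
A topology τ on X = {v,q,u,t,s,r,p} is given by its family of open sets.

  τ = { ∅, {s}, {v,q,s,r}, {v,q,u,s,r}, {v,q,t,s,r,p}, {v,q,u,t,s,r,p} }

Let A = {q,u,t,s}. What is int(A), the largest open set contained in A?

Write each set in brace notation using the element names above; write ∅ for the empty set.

open subsets of A: ∅, {s}; so int(A) = {s}

{s}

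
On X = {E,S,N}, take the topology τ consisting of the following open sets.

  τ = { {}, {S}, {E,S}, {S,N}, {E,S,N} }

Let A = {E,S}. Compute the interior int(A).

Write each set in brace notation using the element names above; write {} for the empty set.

opens ⊆ A: {}, {S}, {E,S}; union → int = {E,S}

{E,S}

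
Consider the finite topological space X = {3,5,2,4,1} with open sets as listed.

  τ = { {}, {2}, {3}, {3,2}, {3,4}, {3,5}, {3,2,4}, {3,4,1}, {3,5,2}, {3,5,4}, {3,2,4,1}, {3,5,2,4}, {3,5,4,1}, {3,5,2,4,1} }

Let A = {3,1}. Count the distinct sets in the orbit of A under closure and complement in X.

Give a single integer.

6

closure: X∖int(X∖A) = X∖{2} = {3,5,4,1}
Let k=closure and c=complement:
  1. A     = {3,1}
  2. kA    = {3,5,4,1}
  3. cA    = {5,2,4}
  4. ckA   = {2}
  5. kcA   = {5,2,4,1}
  6. ckcA  = {3}
— saturated at 6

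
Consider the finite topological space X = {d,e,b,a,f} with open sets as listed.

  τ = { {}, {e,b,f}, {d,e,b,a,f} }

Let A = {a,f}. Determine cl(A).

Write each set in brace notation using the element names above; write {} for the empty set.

{d,e,b,a,f}

cl via duality: int({d,e,b}) = {}, so X∖{} = {d,e,b,a,f}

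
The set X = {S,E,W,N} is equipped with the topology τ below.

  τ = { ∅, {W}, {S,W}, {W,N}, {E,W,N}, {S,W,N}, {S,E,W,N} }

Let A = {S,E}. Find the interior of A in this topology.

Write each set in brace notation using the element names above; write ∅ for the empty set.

U open, U⊆A: ∅. int(A) = ⋃ = ∅

∅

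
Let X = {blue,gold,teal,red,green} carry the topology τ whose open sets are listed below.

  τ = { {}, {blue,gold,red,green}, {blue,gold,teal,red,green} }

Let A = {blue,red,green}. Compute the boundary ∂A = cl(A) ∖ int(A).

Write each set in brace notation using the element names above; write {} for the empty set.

open subsets of A: {}; so int(A) = {}
closure: X∖int(X∖A) = X∖{} = {blue,gold,teal,red,green}
∂A = {blue,gold,teal,red,green} minus {} = {blue,gold,teal,red,green}

{blue,gold,teal,red,green}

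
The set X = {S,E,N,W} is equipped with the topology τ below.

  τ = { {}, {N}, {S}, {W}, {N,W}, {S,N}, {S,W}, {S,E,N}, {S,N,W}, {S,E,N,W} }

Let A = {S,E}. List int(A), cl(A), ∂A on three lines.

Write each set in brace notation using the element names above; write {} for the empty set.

interior: largest open inside A is {S} (from {}, {S})
cl via duality: int({N,W}) = {N,W}, so X∖{N,W} = {S,E}
cl∖int = {E}

int(A) = {S}
cl(A)  = {S,E}
∂A     = {E}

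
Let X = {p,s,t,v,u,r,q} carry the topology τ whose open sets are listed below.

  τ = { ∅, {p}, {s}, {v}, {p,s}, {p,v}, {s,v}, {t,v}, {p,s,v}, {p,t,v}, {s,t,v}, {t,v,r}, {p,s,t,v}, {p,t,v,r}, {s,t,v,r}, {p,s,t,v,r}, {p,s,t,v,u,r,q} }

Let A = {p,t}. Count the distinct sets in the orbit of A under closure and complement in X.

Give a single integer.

8

closure: X∖int(X∖A) = X∖{s,v} = {p,t,u,r,q}
Let k=closure and c=complement:
  1. A     = {p,t}
  2. kA    = {p,t,u,r,q}
  3. cA    = {s,v,u,r,q}
  4. ckA   = {s,v}
  5. kcA   = {s,t,v,u,r,q}
  6. ckcA  = {p}
  7. kckcA = {p,u,q}
  8. ckckcA = {s,t,v,r}
— saturated at 8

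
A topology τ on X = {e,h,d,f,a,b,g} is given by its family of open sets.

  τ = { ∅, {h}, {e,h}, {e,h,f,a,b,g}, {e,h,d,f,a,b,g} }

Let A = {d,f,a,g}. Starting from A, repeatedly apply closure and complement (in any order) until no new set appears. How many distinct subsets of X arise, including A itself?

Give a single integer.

cl via duality: int({e,h,b}) = {e,h}, so X∖{e,h} = {d,f,a,b,g}
Write k for closure, c for complement:
  1. A     = {d,f,a,g}
  2. kA    = {d,f,a,b,g}
  3. cA    = {e,h,b}
  4. ckA   = {e,h}
  5. kcA   = {e,h,d,f,a,b,g}
  6. ckcA  = ∅
applying k or c yields no new set

6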